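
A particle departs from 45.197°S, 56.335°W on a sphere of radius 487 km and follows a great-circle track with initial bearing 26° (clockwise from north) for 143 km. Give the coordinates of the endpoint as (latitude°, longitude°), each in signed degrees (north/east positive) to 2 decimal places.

Angular distance δ = d/R = 143/487 = 0.29363 rad; initial bearing θ = 0.4538 rad.
sin φ₂ = sin φ₁ cos δ + cos φ₁ sin δ cos θ = (-0.7095)(0.9572) + (0.7047)(0.2894)(0.8988) = -0.4959, so φ₂ = -29.73°.
Δλ = atan2(sin θ sin δ cos φ₁, cos δ − sin φ₁ sin φ₂) = atan2(0.0894, 0.6054) = 8.401°.
λ₂ = -56.335° + 8.401° = -47.93°.

-29.73°, -47.93°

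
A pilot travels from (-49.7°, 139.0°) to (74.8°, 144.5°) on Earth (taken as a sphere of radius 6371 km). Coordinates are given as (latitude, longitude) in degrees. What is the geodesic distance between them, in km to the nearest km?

13850 km

In radians: φ₁ = -0.8674, φ₂ = 1.3055, Δλ = 5.500° = 0.0960 rad.
Haversine: a = sin²(Δφ/2) + cos φ₁ cos φ₂ sin²(Δλ/2) = 0.7832 + (0.6468)(0.2622)(0.0023) = 0.78359.
Central angle c = 2·arcsin(√a) = 2.17388 rad.
Distance = R·c = 6371 × 2.1739 ≈ 13850 km.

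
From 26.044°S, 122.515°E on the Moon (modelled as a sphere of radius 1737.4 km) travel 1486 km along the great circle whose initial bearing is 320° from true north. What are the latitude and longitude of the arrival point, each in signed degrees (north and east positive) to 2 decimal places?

13.38°, 92.60°

Angular distance δ = d/R = 1486/1737.4 = 0.85530 rad; initial bearing θ = 5.5851 rad.
sin φ₂ = sin φ₁ cos δ + cos φ₁ sin δ cos θ = (-0.4391)(0.6560) + (0.8985)(0.7548)(0.7660) = 0.2315, so φ₂ = 13.38°.
Δλ = atan2(sin θ sin δ cos φ₁, cos δ − sin φ₁ sin φ₂) = atan2(-0.4359, 0.7576) = -29.914°.
λ₂ = 122.515° − 29.914° = 92.60°.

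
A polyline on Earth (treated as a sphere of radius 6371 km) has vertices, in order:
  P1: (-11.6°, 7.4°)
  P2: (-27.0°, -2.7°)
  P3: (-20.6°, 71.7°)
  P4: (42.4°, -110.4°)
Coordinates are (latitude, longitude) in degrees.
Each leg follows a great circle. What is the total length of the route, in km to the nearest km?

27091 km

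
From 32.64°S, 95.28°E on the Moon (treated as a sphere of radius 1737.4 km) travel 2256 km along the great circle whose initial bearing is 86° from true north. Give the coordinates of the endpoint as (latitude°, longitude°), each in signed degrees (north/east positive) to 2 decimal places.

Angular distance δ = d/R = 2256/1737.4 = 1.29849 rad; initial bearing θ = 1.5010 rad.
sin φ₂ = sin φ₁ cos δ + cos φ₁ sin δ cos θ = (-0.5394)(0.2690) + (0.8421)(0.9632)(0.0698) = -0.0885, so φ₂ = -5.08°.
Δλ = atan2(sin θ sin δ cos φ₁, cos δ − sin φ₁ sin φ₂) = atan2(0.8091, 0.2212) = 74.707°.
λ₂ = 95.280° + 74.707° = 169.99°.

-5.08°, 169.99°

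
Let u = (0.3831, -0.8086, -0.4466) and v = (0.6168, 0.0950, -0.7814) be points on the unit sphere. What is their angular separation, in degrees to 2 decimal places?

59.44°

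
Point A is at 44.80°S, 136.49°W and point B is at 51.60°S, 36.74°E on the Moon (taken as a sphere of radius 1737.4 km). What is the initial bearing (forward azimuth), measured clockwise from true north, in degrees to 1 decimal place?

Δλ = 173.230° = 3.0234 rad.
y = sin Δλ · cos φ₂ = (0.1179)(0.6211) = 0.0732
x = cos φ₁ sin φ₂ − sin φ₁ cos φ₂ cos Δλ = (0.7096)(-0.7837) − (-0.7046)(0.6211)(-0.9930) = -0.9907
θ = atan2(y, x) = 175.77°, so the bearing is 175.8°.

175.8°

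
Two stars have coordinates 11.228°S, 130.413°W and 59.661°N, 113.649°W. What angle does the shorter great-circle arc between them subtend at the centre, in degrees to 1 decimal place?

In radians: φ₁ = -0.1960, φ₂ = 1.0413, Δλ = 16.764° = 0.2926 rad.
cos c = sin φ₁ sin φ₂ + cos φ₁ cos φ₂ cos Δλ = (-0.1947)(0.8631) + (0.9809)(0.5051)(0.9575) = 0.30634,
so c = arccos(0.30634) = 1.25945 rad.
So the angular separation is 72.2°.

72.2°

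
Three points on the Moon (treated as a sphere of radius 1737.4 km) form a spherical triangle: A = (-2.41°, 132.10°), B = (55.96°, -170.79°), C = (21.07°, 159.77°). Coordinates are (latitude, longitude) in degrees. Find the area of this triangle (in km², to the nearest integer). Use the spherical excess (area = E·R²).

381317 km²

Side lengths (central angles): a = 0.7185, b = 0.6257, c = 1.2986 rad; semiperimeter s = 1.3214.
By l'Huilier's theorem, tan(E/4) = √[tan(s/2) tan((s−a)/2) tan((s−b)/2) tan((s−c)/2)], giving spherical excess E = 0.1263 rad.
Area = E·R² = 0.1263 × (1737.4)² ≈ 381317 km².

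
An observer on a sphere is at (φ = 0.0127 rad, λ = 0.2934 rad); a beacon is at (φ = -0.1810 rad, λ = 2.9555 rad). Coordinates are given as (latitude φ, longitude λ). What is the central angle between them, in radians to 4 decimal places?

2.6361 rad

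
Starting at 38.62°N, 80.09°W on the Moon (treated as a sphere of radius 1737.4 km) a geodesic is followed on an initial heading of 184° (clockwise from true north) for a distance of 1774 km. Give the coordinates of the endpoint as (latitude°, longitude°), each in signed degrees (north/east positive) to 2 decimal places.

Angular distance δ = d/R = 1774/1737.4 = 1.02107 rad; initial bearing θ = 3.2114 rad.
sin φ₂ = sin φ₁ cos δ + cos φ₁ sin δ cos θ = (0.6242)(0.5225) + (0.7813)(0.8527)(-0.9976) = -0.3385, so φ₂ = -19.78°.
Δλ = atan2(sin θ sin δ cos φ₁, cos δ − sin φ₁ sin φ₂) = atan2(-0.0465, 0.7337) = -3.624°.
λ₂ = -80.090° − 3.624° = -83.71°.

-19.78°, -83.71°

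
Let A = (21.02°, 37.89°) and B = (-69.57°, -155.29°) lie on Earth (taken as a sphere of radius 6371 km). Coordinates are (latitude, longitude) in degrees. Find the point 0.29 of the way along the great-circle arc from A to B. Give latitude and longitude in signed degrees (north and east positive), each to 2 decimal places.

The central angle between A and B is δ = 2.2828 rad.
With f = 0.29, the slerp weights are sin((1−f)δ)/sin δ = 1.3193 and sin(fδ)/sin δ = 0.8120.
Weighted sum of the unit vectors: (1.3193)·(0.7367,0.5733,0.3587) + (0.8120)·(-0.3171,-0.1459,-0.9371) = (0.7144, 0.6378, -0.2877).
Converting back: φ = atan2(z, √(x²+y²)) = -16.72°, λ = atan2(y, x) = 41.76°.

-16.72°, 41.76°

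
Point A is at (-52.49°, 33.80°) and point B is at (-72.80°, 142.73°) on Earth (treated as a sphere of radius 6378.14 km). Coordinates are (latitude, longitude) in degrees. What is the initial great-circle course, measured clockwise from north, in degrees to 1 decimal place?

157.0°

Δλ = 108.930° = 1.9012 rad.
y = sin Δλ · cos φ₂ = (0.9459)(0.2957) = 0.2797
x = cos φ₁ sin φ₂ − sin φ₁ cos φ₂ cos Δλ = (0.6089)(-0.9553) − (-0.7932)(0.2957)(-0.3244) = -0.6578
θ = atan2(y, x) = 156.96°, so the bearing is 157.0°.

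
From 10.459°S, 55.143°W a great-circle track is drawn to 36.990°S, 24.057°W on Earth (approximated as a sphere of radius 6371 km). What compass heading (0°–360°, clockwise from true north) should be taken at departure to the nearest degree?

139°

Δλ = 31.086° = 0.5426 rad.
y = sin Δλ · cos φ₂ = (0.5163)(0.7987) = 0.4124
x = cos φ₁ sin φ₂ − sin φ₁ cos φ₂ cos Δλ = (0.9834)(-0.6017) − (-0.1815)(0.7987)(0.8564) = -0.4675
θ = atan2(y, x) = 138.58°, so the bearing is 139°.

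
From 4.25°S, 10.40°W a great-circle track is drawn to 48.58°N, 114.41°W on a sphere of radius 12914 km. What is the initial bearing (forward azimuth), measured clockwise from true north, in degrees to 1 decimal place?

318.9°

With φ₁ = -0.0742, φ₂ = 0.8479, Δλ = -1.8153 rad, the forward-azimuth formula gives
θ = atan2( sin Δλ cos φ₂ , cos φ₁ sin φ₂ − sin φ₁ cos φ₂ cos Δλ ) = atan2(-0.6419, 0.7359) = -41.09°.
Adding 360° brings this into [0°, 360°): 318.9°.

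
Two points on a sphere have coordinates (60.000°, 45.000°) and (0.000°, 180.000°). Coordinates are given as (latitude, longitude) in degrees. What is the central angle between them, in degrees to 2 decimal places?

Let φ₁ = 1.0472 rad, φ₂ = 0.0000 rad, and Δλ = 2.3562 rad.
cos c = sin φ₁ sin φ₂ + cos φ₁ cos φ₂ cos Δλ = (0.8660)(0.0000) + (0.5000)(1.0000)(-0.7071) = -0.35355,
so c = arccos(-0.35355) = 1.93216 rad.
So the angular separation is 110.70°.

110.70°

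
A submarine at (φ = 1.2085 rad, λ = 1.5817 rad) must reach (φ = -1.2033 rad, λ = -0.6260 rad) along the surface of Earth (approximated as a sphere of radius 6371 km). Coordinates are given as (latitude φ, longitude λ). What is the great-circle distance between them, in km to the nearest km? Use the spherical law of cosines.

17959 km

With latitudes φ₁ = 69.242°, φ₂ = -68.944° and longitude difference Δλ = -126.492°:
cos c = sin φ₁ sin φ₂ + cos φ₁ cos φ₂ cos Δλ = (0.9351)(-0.9332) + (0.3544)(0.3593)(-0.5947) = -0.94838,
so c = arccos(-0.94838) = 2.81888 rad.
Distance = R·c = 6371 × 2.8189 ≈ 17959 km.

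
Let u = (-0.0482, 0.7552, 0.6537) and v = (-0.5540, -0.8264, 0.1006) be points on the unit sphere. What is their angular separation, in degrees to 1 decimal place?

122.1°

u·v = -0.5316; |u| = 1.0000, |v| = 1.0000.
cos θ = (u·v)/(|u||v|) = -0.5316, so θ = 122.1°.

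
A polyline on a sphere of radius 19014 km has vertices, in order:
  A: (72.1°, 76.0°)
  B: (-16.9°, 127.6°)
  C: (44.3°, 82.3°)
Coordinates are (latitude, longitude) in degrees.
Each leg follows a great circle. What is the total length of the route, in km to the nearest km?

Leg A→B: central angle 1.6649 rad, distance 31656.3 km.
Leg B→C: central angle 1.2884 rad, distance 24497.9 km.
Total: 31656.3 + 24497.9 ≈ 56154 km.

56154 km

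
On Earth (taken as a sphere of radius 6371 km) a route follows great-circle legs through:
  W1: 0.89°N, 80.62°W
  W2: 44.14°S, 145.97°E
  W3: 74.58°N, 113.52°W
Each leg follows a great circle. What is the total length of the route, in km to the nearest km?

Leg W1→W2: central angle 2.0989 rad, distance 13372.3 km.
Leg W2→W3: central angle 2.3548 rad, distance 15002.7 km.
Total: 13372.3 + 15002.7 ≈ 28375 km.

28375 km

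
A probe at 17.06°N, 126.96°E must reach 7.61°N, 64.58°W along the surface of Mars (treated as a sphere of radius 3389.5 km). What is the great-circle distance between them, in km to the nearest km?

In radians: φ₁ = 0.2978, φ₂ = 0.1328, Δλ = 168.460° = 2.9402 rad.
cos c = sin φ₁ sin φ₂ + cos φ₁ cos φ₂ cos Δλ = (0.2934)(0.1324) + (0.9560)(0.9912)(-0.9798) = -0.88957,
so c = arccos(-0.88957) = 2.66720 rad.
Distance = R·c = 3389.5 × 2.6672 ≈ 9040 km.

9040 km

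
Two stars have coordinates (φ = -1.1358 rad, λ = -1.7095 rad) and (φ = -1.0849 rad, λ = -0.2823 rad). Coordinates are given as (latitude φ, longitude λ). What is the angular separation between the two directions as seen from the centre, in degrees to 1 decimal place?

In radians: φ₁ = -1.1358, φ₂ = -1.0849, Δλ = 81.773° = 1.4272 rad.
cos c = sin φ₁ sin φ₂ + cos φ₁ cos φ₂ cos Δλ = (-0.9069)(-0.8843) + (0.4214)(0.4670)(0.1431) = 0.83007,
so c = arccos(0.83007) = 0.59156 rad.
So the angular separation is 33.9°.

33.9°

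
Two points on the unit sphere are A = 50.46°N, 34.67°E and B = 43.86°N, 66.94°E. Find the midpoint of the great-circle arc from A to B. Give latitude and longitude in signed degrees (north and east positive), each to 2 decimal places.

48.30°, 51.84°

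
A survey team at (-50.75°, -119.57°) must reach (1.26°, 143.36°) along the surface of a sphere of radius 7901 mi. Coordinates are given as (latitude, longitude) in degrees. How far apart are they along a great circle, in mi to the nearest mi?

In radians: φ₁ = -0.8858, φ₂ = 0.0220, Δλ = -97.070° = -1.6942 rad.
cos c = sin φ₁ sin φ₂ + cos φ₁ cos φ₂ cos Δλ = (-0.7744)(0.0220) + (0.6327)(0.9998)(-0.1231) = -0.09488,
so c = arccos(-0.09488) = 1.66582 rad.
Distance = R·c = 7901 × 1.6658 ≈ 13162 mi.

13162 mi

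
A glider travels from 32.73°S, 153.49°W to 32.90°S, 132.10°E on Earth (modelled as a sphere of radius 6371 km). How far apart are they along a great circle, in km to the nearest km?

6792 km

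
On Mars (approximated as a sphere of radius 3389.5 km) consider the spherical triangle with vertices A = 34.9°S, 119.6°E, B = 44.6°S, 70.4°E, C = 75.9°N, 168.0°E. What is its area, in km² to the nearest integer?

13122284 km²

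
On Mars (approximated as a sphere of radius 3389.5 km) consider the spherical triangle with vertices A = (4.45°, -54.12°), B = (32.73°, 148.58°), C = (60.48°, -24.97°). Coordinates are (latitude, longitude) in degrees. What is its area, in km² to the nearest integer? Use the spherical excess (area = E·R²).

10718865 km²

Side lengths (central angles): a = 1.5121, b = 1.0512, c = 2.3917 rad; semiperimeter s = 2.4775.
By l'Huilier's theorem, tan(E/4) = √[tan(s/2) tan((s−a)/2) tan((s−b)/2) tan((s−c)/2)], giving spherical excess E = 0.9330 rad.
Area = E·R² = 0.9330 × (3389.5)² ≈ 10718865 km².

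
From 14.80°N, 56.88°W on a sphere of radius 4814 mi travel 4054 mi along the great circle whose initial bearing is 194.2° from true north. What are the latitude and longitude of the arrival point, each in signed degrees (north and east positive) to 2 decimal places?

Angular distance δ = d/R = 4054/4814 = 0.84213 rad; initial bearing θ = 3.3894 rad.
sin φ₂ = sin φ₁ cos δ + cos φ₁ sin δ cos θ = (0.2554)(0.6659) + (0.9668)(0.7461)(-0.9694) = -0.5292, so φ₂ = -31.95°.
Δλ = atan2(sin θ sin δ cos φ₁, cos δ − sin φ₁ sin φ₂) = atan2(-0.1769, 0.8011) = -12.456°.
λ₂ = -56.880° − 12.456° = -69.34°.

-31.95°, -69.34°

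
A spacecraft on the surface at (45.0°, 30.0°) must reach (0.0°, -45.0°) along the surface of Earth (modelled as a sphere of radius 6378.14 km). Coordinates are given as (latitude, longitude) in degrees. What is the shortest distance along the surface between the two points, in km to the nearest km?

Let φ₁ = 0.7854 rad, φ₂ = 0.0000 rad, and Δλ = -1.3090 rad.
cos c = sin φ₁ sin φ₂ + cos φ₁ cos φ₂ cos Δλ = (0.7071)(0.0000) + (0.7071)(1.0000)(0.2588) = 0.18301,
so c = arccos(0.18301) = 1.38675 rad.
Distance = R·c = 6378.14 × 1.3867 ≈ 8845 km.

8845 km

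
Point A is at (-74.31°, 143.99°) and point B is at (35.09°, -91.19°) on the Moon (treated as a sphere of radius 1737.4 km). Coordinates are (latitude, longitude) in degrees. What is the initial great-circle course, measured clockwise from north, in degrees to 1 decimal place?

With φ₁ = -1.2970, φ₂ = 0.6124, Δλ = 2.1785 rad, the forward-azimuth formula gives
θ = atan2( sin Δλ cos φ₂ , cos φ₁ sin φ₂ − sin φ₁ cos φ₂ cos Δλ ) = atan2(0.6717, -0.2944) = 113.66°.
So the initial bearing is 113.7°.

113.7°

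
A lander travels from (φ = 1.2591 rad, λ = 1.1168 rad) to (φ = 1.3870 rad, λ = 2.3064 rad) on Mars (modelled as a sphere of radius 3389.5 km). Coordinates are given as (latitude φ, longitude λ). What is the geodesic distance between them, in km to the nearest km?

1002 km

In radians: φ₁ = 1.2591, φ₂ = 1.3870, Δλ = 68.159° = 1.1896 rad.
Haversine: a = sin²(Δφ/2) + cos φ₁ cos φ₂ sin²(Δλ/2) = 0.0041 + (0.3067)(0.1828)(0.3140) = 0.02168.
Central angle c = 2·arcsin(√a) = 0.29557 rad.
Distance = R·c = 3389.5 × 0.2956 ≈ 1002 km.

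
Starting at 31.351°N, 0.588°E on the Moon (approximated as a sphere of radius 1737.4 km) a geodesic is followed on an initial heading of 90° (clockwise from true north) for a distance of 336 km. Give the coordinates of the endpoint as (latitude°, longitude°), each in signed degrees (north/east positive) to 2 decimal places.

Angular distance δ = d/R = 336/1737.4 = 0.19339 rad; initial bearing θ = 1.5708 rad.
sin φ₂ = sin φ₁ cos δ + cos φ₁ sin δ cos θ = (0.5203)(0.9814) + (0.8540)(0.1922)(0.0000) = 0.5106, so φ₂ = 30.70°.
Δλ = atan2(sin θ sin δ cos φ₁, cos δ − sin φ₁ sin φ₂) = atan2(0.1641, 0.7157) = 12.916°.
λ₂ = 0.588° + 12.916° = 13.50°.

30.70°, 13.50°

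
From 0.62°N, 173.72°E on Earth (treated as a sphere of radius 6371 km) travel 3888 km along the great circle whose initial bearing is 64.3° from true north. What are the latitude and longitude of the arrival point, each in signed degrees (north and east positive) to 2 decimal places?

14.91°, -153.98°

Angular distance δ = d/R = 3888/6371 = 0.61027 rad; initial bearing θ = 1.1222 rad.
sin φ₂ = sin φ₁ cos δ + cos φ₁ sin δ cos θ = (0.0108)(0.8195) + (0.9999)(0.5731)(0.4337) = 0.2574, so φ₂ = 14.91°.
Δλ = atan2(sin θ sin δ cos φ₁, cos δ − sin φ₁ sin φ₂) = atan2(0.5164, 0.8167) = 32.303°.
λ₂ = 173.720° + 32.303° = 206.02° → -153.98° after wrapping to (−180°, 180°].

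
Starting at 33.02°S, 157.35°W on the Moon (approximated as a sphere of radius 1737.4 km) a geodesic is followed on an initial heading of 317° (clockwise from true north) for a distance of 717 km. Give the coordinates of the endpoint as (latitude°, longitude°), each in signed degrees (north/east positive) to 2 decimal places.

Angular distance δ = d/R = 717/1737.4 = 0.41269 rad; initial bearing θ = 5.5327 rad.
sin φ₂ = sin φ₁ cos δ + cos φ₁ sin δ cos θ = (-0.5449)(0.9160) + (0.8385)(0.4011)(0.7314) = -0.2532, so φ₂ = -14.67°.
Δλ = atan2(sin θ sin δ cos φ₁, cos δ − sin φ₁ sin φ₂) = atan2(-0.2293, 0.7781) = -16.424°.
λ₂ = -157.350° − 16.424° = -173.77°.

-14.67°, -173.77°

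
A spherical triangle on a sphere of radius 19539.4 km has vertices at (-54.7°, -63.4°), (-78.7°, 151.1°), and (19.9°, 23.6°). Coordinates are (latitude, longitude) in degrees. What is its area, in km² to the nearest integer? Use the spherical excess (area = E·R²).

Side lengths (central angles): a = 2.0330, b = 1.8228, c = 0.7855 rad; semiperimeter s = 2.3207.
By l'Huilier's theorem, tan(E/4) = √[tan(s/2) tan((s−a)/2) tan((s−b)/2) tan((s−c)/2)], giving spherical excess E = 1.1133 rad.
Area = E·R² = 1.1133 × (19539.4)² ≈ 425035736 km².

425035736 km²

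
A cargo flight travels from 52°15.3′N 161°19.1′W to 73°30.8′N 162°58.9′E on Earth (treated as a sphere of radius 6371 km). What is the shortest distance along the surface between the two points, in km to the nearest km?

With latitudes φ₁ = 52.255°, φ₂ = 73.513° and longitude difference Δλ = -35.700°:
cos c = sin φ₁ sin φ₂ + cos φ₁ cos φ₂ cos Δλ = (0.7907)(0.9589) + (0.6121)(0.2838)(0.8121) = 0.89931,
so c = arccos(0.89931) = 0.45261 rad.
Distance = R·c = 6371 × 0.4526 ≈ 2884 km.

2884 km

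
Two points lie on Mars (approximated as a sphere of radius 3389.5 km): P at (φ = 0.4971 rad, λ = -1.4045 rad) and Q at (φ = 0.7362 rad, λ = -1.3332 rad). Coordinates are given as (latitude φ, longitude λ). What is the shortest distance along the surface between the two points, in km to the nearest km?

In radians: φ₁ = 0.4971, φ₂ = 0.7362, Δλ = 4.085° = 0.0713 rad.
Haversine: a = sin²(Δφ/2) + cos φ₁ cos φ₂ sin²(Δλ/2) = 0.0142 + (0.8790)(0.7410)(0.0013) = 0.01505.
Central angle c = 2·arcsin(√a) = 0.24599 rad.
Distance = R·c = 3389.5 × 0.2460 ≈ 834 km.

834 km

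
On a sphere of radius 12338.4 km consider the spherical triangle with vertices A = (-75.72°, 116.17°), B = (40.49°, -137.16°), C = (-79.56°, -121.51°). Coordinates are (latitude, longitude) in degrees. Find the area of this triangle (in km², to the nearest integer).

94448841 km²

Side lengths (central angles): a = 2.1012, b = 0.3787, c = 2.3227 rad; semiperimeter s = 2.4013.
By l'Huilier's theorem, tan(E/4) = √[tan(s/2) tan((s−a)/2) tan((s−b)/2) tan((s−c)/2)], giving spherical excess E = 0.6204 rad.
Area = E·R² = 0.6204 × (12338.4)² ≈ 94448841 km².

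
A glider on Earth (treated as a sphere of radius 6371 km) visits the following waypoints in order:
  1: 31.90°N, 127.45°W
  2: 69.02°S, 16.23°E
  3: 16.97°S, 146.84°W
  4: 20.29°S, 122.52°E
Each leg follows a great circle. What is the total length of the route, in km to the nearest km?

35084 km

Leg 1→2: central angle 2.4014 rad, distance 15299.1 km.
Leg 2→3: central angle 1.6259 rad, distance 10358.7 km.
Leg 3→4: central angle 1.4795 rad, distance 9425.8 km.
Total: 15299.1 + 10358.7 + 9425.8 ≈ 35084 km.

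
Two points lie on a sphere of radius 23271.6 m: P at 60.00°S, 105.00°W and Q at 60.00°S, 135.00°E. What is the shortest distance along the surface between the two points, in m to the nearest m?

Let φ₁ = -1.0472 rad, φ₂ = -1.0472 rad, and Δλ = -2.0944 rad.
cos c = sin φ₁ sin φ₂ + cos φ₁ cos φ₂ cos Δλ = (-0.8660)(-0.8660) + (0.5000)(0.5000)(-0.5000) = 0.62500,
so c = arccos(0.62500) = 0.89566 rad.
Distance = R·c = 23271.6 × 0.8957 ≈ 20844 m.

20844 m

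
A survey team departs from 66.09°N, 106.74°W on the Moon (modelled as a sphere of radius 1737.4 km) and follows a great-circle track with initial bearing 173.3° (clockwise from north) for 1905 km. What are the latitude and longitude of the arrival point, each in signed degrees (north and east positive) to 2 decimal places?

Angular distance δ = d/R = 1905/1737.4 = 1.09647 rad; initial bearing θ = 3.0247 rad.
sin φ₂ = sin φ₁ cos δ + cos φ₁ sin δ cos θ = (0.9142)(0.4567) + (0.4053)(0.8896)(-0.9932) = 0.0595, so φ₂ = 3.41°.
Δλ = atan2(sin θ sin δ cos φ₁, cos δ − sin φ₁ sin φ₂) = atan2(0.0421, 0.4024) = 5.968°.
λ₂ = -106.740° + 5.968° = -100.77°.

3.41°, -100.77°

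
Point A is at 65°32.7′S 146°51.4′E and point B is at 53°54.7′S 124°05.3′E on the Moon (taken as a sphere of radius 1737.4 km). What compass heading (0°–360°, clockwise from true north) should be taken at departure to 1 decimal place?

305.0°

With φ₁ = -1.1440, φ₂ = -0.9409, Δλ = -0.3974 rad, the forward-azimuth formula gives
θ = atan2( sin Δλ cos φ₂ , cos φ₁ sin φ₂ − sin φ₁ cos φ₂ cos Δλ ) = atan2(-0.2280, 0.1599) = -54.96°.
Adding 360° brings this into [0°, 360°): 305.0°.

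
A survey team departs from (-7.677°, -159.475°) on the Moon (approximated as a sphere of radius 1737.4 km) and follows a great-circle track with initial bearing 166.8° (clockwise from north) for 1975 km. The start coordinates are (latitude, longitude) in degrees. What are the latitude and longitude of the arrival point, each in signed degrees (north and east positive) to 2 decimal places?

-68.68°, -124.74°

Angular distance δ = d/R = 1975/1737.4 = 1.13676 rad; initial bearing θ = 2.9112 rad.
sin φ₂ = sin φ₁ cos δ + cos φ₁ sin δ cos θ = (-0.1336)(0.4205) + (0.9910)(0.9073)(-0.9736) = -0.9316, so φ₂ = -68.68°.
Δλ = atan2(sin θ sin δ cos φ₁, cos δ − sin φ₁ sin φ₂) = atan2(0.2053, 0.2961) = 34.739°.
λ₂ = -159.475° + 34.739° = -124.74°.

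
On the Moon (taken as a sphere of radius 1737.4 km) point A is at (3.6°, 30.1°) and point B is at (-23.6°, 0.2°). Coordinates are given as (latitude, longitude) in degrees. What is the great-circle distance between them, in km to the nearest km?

1208 km

Let φ₁ = 0.0628 rad, φ₂ = -0.4119 rad, and Δλ = -0.5219 rad.
cos c = sin φ₁ sin φ₂ + cos φ₁ cos φ₂ cos Δλ = (0.0628)(-0.4003) + (0.9980)(0.9164)(0.8669) = 0.76769,
so c = arccos(0.76769) = 0.69557 rad.
Distance = R·c = 1737.4 × 0.6956 ≈ 1208 km.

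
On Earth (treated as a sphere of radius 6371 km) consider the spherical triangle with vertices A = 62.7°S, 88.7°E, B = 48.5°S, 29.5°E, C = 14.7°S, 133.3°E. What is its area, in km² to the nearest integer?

8545935 km²

Side lengths (central angles): a = 1.5336, b = 0.9987, c = 0.6074 rad; semiperimeter s = 1.5699.
By l'Huilier's theorem, tan(E/4) = √[tan(s/2) tan((s−a)/2) tan((s−b)/2) tan((s−c)/2)], giving spherical excess E = 0.2105 rad.
Area = E·R² = 0.2105 × (6371)² ≈ 8545935 km².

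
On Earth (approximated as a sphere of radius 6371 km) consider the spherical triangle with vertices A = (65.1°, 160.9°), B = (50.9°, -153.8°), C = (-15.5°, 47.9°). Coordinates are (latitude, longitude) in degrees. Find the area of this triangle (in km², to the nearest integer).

4019951 km²

Side lengths (central angles): a = 2.4529, b = 1.9833, c = 0.4719 rad; semiperimeter s = 2.4541.
By l'Huilier's theorem, tan(E/4) = √[tan(s/2) tan((s−a)/2) tan((s−b)/2) tan((s−c)/2)], giving spherical excess E = 0.0990 rad.
Area = E·R² = 0.0990 × (6371)² ≈ 4019951 km².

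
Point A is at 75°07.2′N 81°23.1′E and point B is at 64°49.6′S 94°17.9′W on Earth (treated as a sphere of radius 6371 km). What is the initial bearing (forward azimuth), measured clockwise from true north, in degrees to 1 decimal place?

Δλ = -175.683° = -3.0663 rad.
y = sin Δλ · cos φ₂ = (-0.0753)(0.4254) = -0.0320
x = cos φ₁ sin φ₂ − sin φ₁ cos φ₂ cos Δλ = (0.2568)(-0.9050) − (0.9665)(0.4254)(-0.9972) = 0.1775
θ = atan2(y, x) = -10.22°; adding 360° gives 349.8°.

349.8°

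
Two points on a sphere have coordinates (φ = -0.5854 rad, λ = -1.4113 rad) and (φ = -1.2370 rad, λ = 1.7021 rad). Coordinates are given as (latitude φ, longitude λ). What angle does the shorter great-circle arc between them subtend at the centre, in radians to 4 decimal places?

1.3191 rad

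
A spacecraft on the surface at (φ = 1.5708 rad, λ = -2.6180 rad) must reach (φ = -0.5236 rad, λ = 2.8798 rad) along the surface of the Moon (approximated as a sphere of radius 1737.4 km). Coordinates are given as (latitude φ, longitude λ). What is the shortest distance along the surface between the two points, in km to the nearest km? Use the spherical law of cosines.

3639 km

Let φ₁ = 1.5708 rad, φ₂ = -0.5236 rad, and Δλ = -0.7854 rad.
cos c = sin φ₁ sin φ₂ + cos φ₁ cos φ₂ cos Δλ = (1.0000)(-0.5000) + (-0.0000)(0.8660)(0.7071) = -0.50000,
so c = arccos(-0.50000) = 2.09440 rad.
Distance = R·c = 1737.4 × 2.0944 ≈ 3639 km.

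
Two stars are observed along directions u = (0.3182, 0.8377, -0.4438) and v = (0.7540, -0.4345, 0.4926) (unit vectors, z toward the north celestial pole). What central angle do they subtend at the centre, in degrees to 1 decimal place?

u·v = -0.3427; |u| = 1.0000, |v| = 1.0000.
cos θ = (u·v)/(|u||v|) = -0.3427, so θ = 110.0°.

110.0°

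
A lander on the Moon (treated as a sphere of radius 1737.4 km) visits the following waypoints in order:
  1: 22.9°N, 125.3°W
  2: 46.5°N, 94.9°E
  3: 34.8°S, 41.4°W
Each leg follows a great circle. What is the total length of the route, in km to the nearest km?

Leg 1→2: central angle 1.7743 rad, distance 3082.6 km.
Leg 2→3: central angle 2.5368 rad, distance 4407.5 km.
Total: 3082.6 + 4407.5 ≈ 7490 km.

7490 km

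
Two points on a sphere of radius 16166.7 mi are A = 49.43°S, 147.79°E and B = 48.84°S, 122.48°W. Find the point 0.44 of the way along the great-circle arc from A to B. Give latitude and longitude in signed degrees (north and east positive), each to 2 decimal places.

Central angle δ = 0.9595 rad. Interpolating on the sphere with fraction f = 0.44:
P = [sin((1−f)δ)·A + sin(fδ)·B] / sin δ = 0.6250·A + 0.5004·B in Cartesian coordinates,
giving P = (-0.5208, -0.0611, -0.8515), i.e. latitude -58.37°, longitude -173.30°.

-58.37°, -173.30°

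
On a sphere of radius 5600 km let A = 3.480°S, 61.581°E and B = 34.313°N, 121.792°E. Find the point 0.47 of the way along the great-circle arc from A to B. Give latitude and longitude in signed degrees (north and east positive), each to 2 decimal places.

Central angle δ = 1.1860 rad. Interpolating on the sphere with fraction f = 0.47:
P = [sin((1−f)δ)·A + sin(fδ)·B] / sin δ = 0.6344·A + 0.5707·B in Cartesian coordinates,
giving P = (0.0530, 0.9576, 0.2832), i.e. latitude 16.45°, longitude 86.83°.

16.45°, 86.83°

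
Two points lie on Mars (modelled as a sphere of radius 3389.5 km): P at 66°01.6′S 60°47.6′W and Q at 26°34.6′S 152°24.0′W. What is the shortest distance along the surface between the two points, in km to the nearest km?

With latitudes φ₁ = -66.027°, φ₂ = -26.577° and longitude difference Δλ = -91.607°:
cos c = sin φ₁ sin φ₂ + cos φ₁ cos φ₂ cos Δλ = (-0.9137)(-0.4474) + (0.4063)(0.8943)(-0.0280) = 0.39861,
so c = arccos(0.39861) = 1.16079 rad.
Distance = R·c = 3389.5 × 1.1608 ≈ 3935 km.

3935 km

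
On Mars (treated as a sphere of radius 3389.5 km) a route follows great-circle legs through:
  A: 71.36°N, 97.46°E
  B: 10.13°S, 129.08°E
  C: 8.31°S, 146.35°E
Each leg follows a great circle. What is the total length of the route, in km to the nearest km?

5994 km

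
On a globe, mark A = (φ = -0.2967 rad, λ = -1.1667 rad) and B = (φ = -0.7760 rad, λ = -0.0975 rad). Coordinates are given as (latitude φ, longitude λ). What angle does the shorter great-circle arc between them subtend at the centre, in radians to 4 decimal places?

1.0087 rad

With latitudes φ₁ = -17.000°, φ₂ = -44.462° and longitude difference Δλ = 61.261°:
cos c = sin φ₁ sin φ₂ + cos φ₁ cos φ₂ cos Δλ = (-0.2924)(-0.7004) + (0.9563)(0.7137)(0.4808) = 0.53296,
so c = arccos(0.53296) = 1.00870 rad.
So the angular separation is 1.0087 rad.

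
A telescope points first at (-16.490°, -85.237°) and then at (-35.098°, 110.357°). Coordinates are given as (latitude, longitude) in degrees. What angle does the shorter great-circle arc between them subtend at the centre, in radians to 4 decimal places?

With latitudes φ₁ = -16.490°, φ₂ = -35.098° and longitude difference Δλ = -164.406°:
cos c = sin φ₁ sin φ₂ + cos φ₁ cos φ₂ cos Δλ = (-0.2838)(-0.5750) + (0.9589)(0.8182)(-0.9632) = -0.59243,
so c = arccos(-0.59243) = 2.20487 rad.
So the angular separation is 2.2049 rad.

2.2049 rad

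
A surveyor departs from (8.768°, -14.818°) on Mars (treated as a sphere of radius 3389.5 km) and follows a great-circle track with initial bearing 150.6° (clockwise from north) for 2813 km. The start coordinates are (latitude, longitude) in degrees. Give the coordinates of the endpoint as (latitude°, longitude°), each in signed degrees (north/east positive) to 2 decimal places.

Angular distance δ = d/R = 2813/3389.5 = 0.82992 rad; initial bearing θ = 2.6285 rad.
sin φ₂ = sin φ₁ cos δ + cos φ₁ sin δ cos θ = (0.1524)(0.6749) + (0.9883)(0.7379)(-0.8712) = -0.5325, so φ₂ = -32.17°.
Δλ = atan2(sin θ sin δ cos φ₁, cos δ − sin φ₁ sin φ₂) = atan2(0.3580, 0.7561) = 25.336°.
λ₂ = -14.818° + 25.336° = 10.52°.

-32.17°, 10.52°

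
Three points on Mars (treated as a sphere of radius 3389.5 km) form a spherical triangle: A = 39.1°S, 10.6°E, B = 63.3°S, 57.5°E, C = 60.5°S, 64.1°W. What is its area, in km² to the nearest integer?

Side lengths (central angles): a = 0.8478, b = 0.8635, c = 0.6407 rad; semiperimeter s = 1.1760.
By l'Huilier's theorem, tan(E/4) = √[tan(s/2) tan((s−a)/2) tan((s−b)/2) tan((s−c)/2)], giving spherical excess E = 0.2758 rad.
Area = E·R² = 0.2758 × (3389.5)² ≈ 3168652 km².

3168652 km²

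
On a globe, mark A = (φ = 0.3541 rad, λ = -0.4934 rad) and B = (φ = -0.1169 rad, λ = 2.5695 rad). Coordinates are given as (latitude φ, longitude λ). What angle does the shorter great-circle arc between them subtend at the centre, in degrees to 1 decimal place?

165.7°

Let φ₁ = 0.3541 rad, φ₂ = -0.1169 rad, and Δλ = 3.0629 rad.
Haversine: a = sin²(Δφ/2) + cos φ₁ cos φ₂ sin²(Δλ/2) = 0.0544 + (0.9380)(0.9932)(0.9985) = 0.98456.
Central angle c = 2·arcsin(√a) = 2.89242 rad.
So the angular separation is 165.7°.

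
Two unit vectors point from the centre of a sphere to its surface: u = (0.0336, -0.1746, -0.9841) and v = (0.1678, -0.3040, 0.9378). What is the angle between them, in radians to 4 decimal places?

2.6142 rad

u·v = -0.8642; |u| = 1.0000, |v| = 1.0000.
cos θ = (u·v)/(|u||v|) = -0.8641, so θ = 2.6142 rad.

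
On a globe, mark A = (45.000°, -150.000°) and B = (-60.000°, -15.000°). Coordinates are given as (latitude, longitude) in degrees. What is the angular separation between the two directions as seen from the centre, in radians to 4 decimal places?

In radians: φ₁ = 0.7854, φ₂ = -1.0472, Δλ = 135.000° = 2.3562 rad.
Haversine: a = sin²(Δφ/2) + cos φ₁ cos φ₂ sin²(Δλ/2) = 0.6294 + (0.7071)(0.5000)(0.8536) = 0.93119.
Central angle c = 2·arcsin(√a) = 2.61073 rad.
So the angular separation is 2.6107 rad.

2.6107 rad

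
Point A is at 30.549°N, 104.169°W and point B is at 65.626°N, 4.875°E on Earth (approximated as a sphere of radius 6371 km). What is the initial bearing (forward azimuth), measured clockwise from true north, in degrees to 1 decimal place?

24.6°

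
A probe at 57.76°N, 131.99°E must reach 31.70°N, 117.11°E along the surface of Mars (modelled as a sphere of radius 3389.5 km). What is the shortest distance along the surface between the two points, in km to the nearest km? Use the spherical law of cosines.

With latitudes φ₁ = 57.760°, φ₂ = 31.700° and longitude difference Δλ = -14.880°:
cos c = sin φ₁ sin φ₂ + cos φ₁ cos φ₂ cos Δλ = (0.8458)(0.5255) + (0.5335)(0.8508)(0.9665) = 0.88311,
so c = arccos(0.88311) = 0.48834 rad.
Distance = R·c = 3389.5 × 0.4883 ≈ 1655 km.

1655 km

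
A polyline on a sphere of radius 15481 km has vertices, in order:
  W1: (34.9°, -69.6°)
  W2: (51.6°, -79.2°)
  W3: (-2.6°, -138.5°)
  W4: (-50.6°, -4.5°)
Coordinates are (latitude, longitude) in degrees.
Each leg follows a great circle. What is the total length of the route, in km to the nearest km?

Leg W1→W2: central angle 0.3153 rad, distance 4881.9 km.
Leg W2→W3: central angle 1.2857 rad, distance 19904.0 km.
Leg W3→W4: central angle 1.9882 rad, distance 30779.7 km.
Total: 4881.9 + 19904.0 + 30779.7 ≈ 55566 km.

55566 km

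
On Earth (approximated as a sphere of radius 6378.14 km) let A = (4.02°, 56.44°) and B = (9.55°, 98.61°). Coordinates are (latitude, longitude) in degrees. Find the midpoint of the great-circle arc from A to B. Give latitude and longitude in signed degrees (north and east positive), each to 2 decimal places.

7.27°, 77.40°

Central angle δ = 0.7367 rad. Interpolating on the sphere with fraction f = 0.5:
P = [sin((1−f)δ)·A + sin(fδ)·B] / sin δ = 0.5359·A + 0.5359·B in Cartesian coordinates,
giving P = (0.2164, 0.9681, 0.1265), i.e. latitude 7.27°, longitude 77.40°.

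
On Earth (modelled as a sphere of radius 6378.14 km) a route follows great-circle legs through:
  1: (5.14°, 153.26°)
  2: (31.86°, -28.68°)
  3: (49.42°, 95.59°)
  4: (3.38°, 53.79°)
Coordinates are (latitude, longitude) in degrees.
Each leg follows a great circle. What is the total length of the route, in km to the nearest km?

Leg 1→2: central angle 2.4950 rad, distance 15913.6 km.
Leg 2→3: central angle 1.4809 rad, distance 9445.3 km.
Leg 3→4: central angle 1.0135 rad, distance 6464.4 km.
Total: 15913.6 + 9445.3 + 6464.4 ≈ 31823 km.

31823 km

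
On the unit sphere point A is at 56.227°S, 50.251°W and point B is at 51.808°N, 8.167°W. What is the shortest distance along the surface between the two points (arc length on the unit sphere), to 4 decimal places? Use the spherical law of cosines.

1.9804

Let φ₁ = -0.9813 rad, φ₂ = 0.9042 rad, and Δλ = 0.7345 rad.
cos c = sin φ₁ sin φ₂ + cos φ₁ cos φ₂ cos Δλ = (-0.8312)(0.7859) + (0.5559)(0.6183)(0.7422) = -0.39822,
so c = arccos(-0.39822) = 1.98037 rad.
On the unit sphere the arc length equals the central angle: 1.9804.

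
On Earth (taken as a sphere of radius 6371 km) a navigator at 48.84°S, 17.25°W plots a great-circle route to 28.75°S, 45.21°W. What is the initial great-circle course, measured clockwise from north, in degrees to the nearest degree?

Δλ = -27.960° = -0.4880 rad.
y = sin Δλ · cos φ₂ = (-0.4689)(0.8767) = -0.4111
x = cos φ₁ sin φ₂ − sin φ₁ cos φ₂ cos Δλ = (0.6582)(-0.4810) − (-0.7529)(0.8767)(0.8833) = 0.2664
θ = atan2(y, x) = -57.05°; adding 360° gives 303°.

303°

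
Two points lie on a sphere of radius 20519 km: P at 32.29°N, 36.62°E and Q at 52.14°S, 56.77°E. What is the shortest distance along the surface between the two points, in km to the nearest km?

30890 km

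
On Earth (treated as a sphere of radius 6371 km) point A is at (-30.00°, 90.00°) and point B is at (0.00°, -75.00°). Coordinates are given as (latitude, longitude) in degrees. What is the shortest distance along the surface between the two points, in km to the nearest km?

With latitudes φ₁ = -30.000°, φ₂ = 0.000° and longitude difference Δλ = -165.000°:
Haversine: a = sin²(Δφ/2) + cos φ₁ cos φ₂ sin²(Δλ/2) = 0.0670 + (0.8660)(1.0000)(0.9830) = 0.91826.
Central angle c = 2·arcsin(√a) = 2.56169 rad.
Distance = R·c = 6371 × 2.5617 ≈ 16321 km.

16321 km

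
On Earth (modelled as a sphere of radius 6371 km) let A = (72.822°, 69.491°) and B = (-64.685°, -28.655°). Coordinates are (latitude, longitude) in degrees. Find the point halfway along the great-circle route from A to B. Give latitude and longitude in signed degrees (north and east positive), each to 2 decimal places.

Central angle δ = 2.6499 rad. Interpolating on the sphere with fraction f = 0.5:
P = [sin((1−f)δ)·A + sin(fδ)·B] / sin δ = 2.0545·A + 2.0545·B in Cartesian coordinates,
giving P = (0.9835, 0.1470, 0.1056), i.e. latitude 6.06°, longitude 8.50°.

6.06°, 8.50°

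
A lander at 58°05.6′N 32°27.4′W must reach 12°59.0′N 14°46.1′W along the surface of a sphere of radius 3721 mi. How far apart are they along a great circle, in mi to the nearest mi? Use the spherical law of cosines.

In radians: φ₁ = 1.0139, φ₂ = 0.2266, Δλ = 17.688° = 0.3087 rad.
cos c = sin φ₁ sin φ₂ + cos φ₁ cos φ₂ cos Δλ = (0.8489)(0.2247) + (0.5285)(0.9744)(0.9527) = 0.68140,
so c = arccos(0.68140) = 0.82112 rad.
Distance = R·c = 3721 × 0.8211 ≈ 3055 mi.

3055 mi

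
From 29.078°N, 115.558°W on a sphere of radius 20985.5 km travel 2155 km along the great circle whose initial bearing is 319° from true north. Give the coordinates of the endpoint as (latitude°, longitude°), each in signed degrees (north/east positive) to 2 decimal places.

Angular distance δ = d/R = 2155/20985.5 = 0.10269 rad; initial bearing θ = 5.5676 rad.
sin φ₂ = sin φ₁ cos δ + cos φ₁ sin δ cos θ = (0.4860)(0.9947) + (0.8740)(0.1025)(0.7547) = 0.5511, so φ₂ = 33.44°.
Δλ = atan2(sin θ sin δ cos φ₁, cos δ − sin φ₁ sin φ₂) = atan2(-0.0588, 0.7269) = -4.623°.
λ₂ = -115.558° − 4.623° = -120.18°.

33.44°, -120.18°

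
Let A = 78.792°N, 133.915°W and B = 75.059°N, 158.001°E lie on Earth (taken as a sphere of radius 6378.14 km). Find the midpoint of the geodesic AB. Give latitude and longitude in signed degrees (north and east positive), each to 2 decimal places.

79.06°, -173.37°

The central angle between A and B is δ = 0.2597 rad.
With f = 0.5, the slerp weights are sin((1−f)δ)/sin δ = 0.5042 and sin(fδ)/sin δ = 0.5042.
Weighted sum of the unit vectors: (0.5042)·(-0.1348,-0.1400,0.9809) + (0.5042)·(-0.2391,0.0966,0.9662) = (-0.1885, -0.0219, 0.9818).
Converting back: φ = atan2(z, √(x²+y²)) = 79.06°, λ = atan2(y, x) = -173.37°.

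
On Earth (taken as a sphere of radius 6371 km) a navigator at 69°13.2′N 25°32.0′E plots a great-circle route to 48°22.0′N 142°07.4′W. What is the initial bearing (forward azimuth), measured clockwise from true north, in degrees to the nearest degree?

351°

With φ₁ = 1.2081, φ₂ = 0.8442, Δλ = -2.9262 rad, the forward-azimuth formula gives
θ = atan2( sin Δλ cos φ₂ , cos φ₁ sin φ₂ − sin φ₁ cos φ₂ cos Δλ ) = atan2(-0.1420, 0.8720) = -9.25°.
Adding 360° brings this into [0°, 360°): 351°.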